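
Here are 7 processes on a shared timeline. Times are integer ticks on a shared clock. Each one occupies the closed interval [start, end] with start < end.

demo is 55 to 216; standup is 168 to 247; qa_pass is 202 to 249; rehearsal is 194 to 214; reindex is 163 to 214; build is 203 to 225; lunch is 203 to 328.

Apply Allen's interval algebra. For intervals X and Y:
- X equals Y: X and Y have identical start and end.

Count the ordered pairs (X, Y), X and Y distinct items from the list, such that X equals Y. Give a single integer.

0

Checking all 42 ordered pairs for relation 'equals'; matching pairs in alphabetical order:
No pair satisfies it.
Count: 0.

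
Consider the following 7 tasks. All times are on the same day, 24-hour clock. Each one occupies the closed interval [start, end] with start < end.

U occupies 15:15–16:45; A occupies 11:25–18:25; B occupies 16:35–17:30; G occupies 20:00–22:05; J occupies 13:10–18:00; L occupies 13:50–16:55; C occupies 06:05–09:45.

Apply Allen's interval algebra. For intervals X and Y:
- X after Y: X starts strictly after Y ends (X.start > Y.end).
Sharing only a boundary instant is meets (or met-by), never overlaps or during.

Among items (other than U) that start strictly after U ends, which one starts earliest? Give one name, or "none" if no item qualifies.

G

Target U = [15:15, 16:45].
A [11:25, 18:25] → contains → excluded.
B [16:35, 17:30] → overlapped-by → excluded.
C [06:05, 09:45] → before → excluded.
G [20:00, 22:05] → after → candidate.
J [13:10, 18:00] → contains → excluded.
L [13:50, 16:55] → contains → excluded.
Among candidates, earliest start is 20:00 → G.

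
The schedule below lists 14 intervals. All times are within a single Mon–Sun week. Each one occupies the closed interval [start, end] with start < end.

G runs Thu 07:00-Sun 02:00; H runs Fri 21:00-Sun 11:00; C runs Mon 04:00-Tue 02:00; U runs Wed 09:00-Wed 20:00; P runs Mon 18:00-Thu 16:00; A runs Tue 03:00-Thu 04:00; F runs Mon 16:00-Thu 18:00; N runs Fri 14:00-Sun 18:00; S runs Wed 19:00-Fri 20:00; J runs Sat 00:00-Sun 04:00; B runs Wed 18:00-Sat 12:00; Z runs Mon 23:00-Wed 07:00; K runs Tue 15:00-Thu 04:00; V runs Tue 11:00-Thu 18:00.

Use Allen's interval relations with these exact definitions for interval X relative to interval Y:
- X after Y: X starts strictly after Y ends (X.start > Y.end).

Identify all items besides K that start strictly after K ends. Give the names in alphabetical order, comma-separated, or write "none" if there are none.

Target K = [Tue 15:00, Thu 04:00].
A [Tue 03:00, Thu 04:00] → finished-by → no.
B [Wed 18:00, Sat 12:00] → overlapped-by → no.
C [Mon 04:00, Tue 02:00] → before → no.
F [Mon 16:00, Thu 18:00] → contains → no.
G [Thu 07:00, Sun 02:00] → after → yes.
H [Fri 21:00, Sun 11:00] → after → yes.
J [Sat 00:00, Sun 04:00] → after → yes.
N [Fri 14:00, Sun 18:00] → after → yes.
P [Mon 18:00, Thu 16:00] → contains → no.
S [Wed 19:00, Fri 20:00] → overlapped-by → no.
U [Wed 09:00, Wed 20:00] → during → no.
V [Tue 11:00, Thu 18:00] → contains → no.
Z [Mon 23:00, Wed 07:00] → overlaps → no.
Result: G, H, J, N.

G, H, J, N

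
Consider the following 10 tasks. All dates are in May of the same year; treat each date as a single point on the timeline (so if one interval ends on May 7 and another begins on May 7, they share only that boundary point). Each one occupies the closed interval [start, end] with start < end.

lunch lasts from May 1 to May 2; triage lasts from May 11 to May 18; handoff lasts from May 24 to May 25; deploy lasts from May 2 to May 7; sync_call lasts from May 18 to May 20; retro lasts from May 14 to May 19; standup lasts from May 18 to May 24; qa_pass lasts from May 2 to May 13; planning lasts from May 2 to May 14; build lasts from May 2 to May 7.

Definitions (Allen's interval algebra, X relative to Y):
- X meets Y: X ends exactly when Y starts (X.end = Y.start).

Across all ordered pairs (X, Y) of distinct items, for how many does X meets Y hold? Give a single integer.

Checking all 90 ordered pairs for relation 'meets'; matching pairs in alphabetical order:
(lunch, build): lunch meets build ✓
(lunch, deploy): lunch meets deploy ✓
(lunch, planning): lunch meets planning ✓
(lunch, qa_pass): lunch meets qa_pass ✓
(planning, retro): planning meets retro ✓
(standup, handoff): standup meets handoff ✓
(triage, standup): triage meets standup ✓
(triage, sync_call): triage meets sync_call ✓
Count: 8.

8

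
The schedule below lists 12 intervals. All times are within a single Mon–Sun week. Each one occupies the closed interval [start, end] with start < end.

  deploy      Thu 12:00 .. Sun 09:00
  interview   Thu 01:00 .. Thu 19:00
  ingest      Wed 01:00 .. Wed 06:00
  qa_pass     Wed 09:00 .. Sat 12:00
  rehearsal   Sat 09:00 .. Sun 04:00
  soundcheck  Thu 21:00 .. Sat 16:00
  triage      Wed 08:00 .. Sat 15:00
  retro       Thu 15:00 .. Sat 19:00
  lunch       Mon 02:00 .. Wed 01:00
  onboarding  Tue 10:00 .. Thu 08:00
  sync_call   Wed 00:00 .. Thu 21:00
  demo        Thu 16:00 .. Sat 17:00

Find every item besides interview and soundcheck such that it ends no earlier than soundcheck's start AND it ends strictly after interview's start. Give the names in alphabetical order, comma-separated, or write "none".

Conditions: its end is no earlier than soundcheck's start (X.end >= Thu 21:00) AND its end is strictly after interview's start (X.end > Thu 01:00).
demo: end Sat 17:00 >= Thu 21:00? ✓; end Sat 17:00 > Thu 01:00? ✓ → yes.
deploy: end Sun 09:00 >= Thu 21:00? ✓; end Sun 09:00 > Thu 01:00? ✓ → yes.
ingest: end Wed 06:00 >= Thu 21:00? ✗; end Wed 06:00 > Thu 01:00? ✗ → no.
lunch: end Wed 01:00 >= Thu 21:00? ✗; end Wed 01:00 > Thu 01:00? ✗ → no.
onboarding: end Thu 08:00 >= Thu 21:00? ✗; end Thu 08:00 > Thu 01:00? ✓ → no.
qa_pass: end Sat 12:00 >= Thu 21:00? ✓; end Sat 12:00 > Thu 01:00? ✓ → yes.
rehearsal: end Sun 04:00 >= Thu 21:00? ✓; end Sun 04:00 > Thu 01:00? ✓ → yes.
retro: end Sat 19:00 >= Thu 21:00? ✓; end Sat 19:00 > Thu 01:00? ✓ → yes.
sync_call: end Thu 21:00 >= Thu 21:00? ✓; end Thu 21:00 > Thu 01:00? ✓ → yes.
triage: end Sat 15:00 >= Thu 21:00? ✓; end Sat 15:00 > Thu 01:00? ✓ → yes.
Result: demo, deploy, qa_pass, rehearsal, retro, sync_call, triage.

demo, deploy, qa_pass, rehearsal, retro, sync_call, triage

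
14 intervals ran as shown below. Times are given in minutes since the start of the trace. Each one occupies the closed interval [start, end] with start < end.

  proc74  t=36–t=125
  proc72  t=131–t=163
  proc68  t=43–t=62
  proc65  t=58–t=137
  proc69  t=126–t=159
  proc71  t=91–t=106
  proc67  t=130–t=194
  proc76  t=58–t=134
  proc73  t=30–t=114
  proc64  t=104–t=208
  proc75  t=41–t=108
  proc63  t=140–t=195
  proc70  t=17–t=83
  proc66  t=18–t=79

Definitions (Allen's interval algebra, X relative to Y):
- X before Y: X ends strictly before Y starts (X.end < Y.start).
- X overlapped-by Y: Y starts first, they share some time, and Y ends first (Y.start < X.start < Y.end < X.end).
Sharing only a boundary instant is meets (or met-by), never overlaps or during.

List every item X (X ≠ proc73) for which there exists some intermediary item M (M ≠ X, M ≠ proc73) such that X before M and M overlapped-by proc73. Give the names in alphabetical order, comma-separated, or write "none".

Target proc73 = [t=30, t=114].
Intermediaries M with M overlapped-by proc73: proc64, proc65, proc74, proc76.
Via proc64 — items with X before proc64: proc66, proc68, proc70.
Via proc65 — items with X before proc65: none.
Via proc74 — items with X before proc74: none.
Via proc76 — items with X before proc76: none.
Union: proc66, proc68, proc70.

proc66, proc68, proc70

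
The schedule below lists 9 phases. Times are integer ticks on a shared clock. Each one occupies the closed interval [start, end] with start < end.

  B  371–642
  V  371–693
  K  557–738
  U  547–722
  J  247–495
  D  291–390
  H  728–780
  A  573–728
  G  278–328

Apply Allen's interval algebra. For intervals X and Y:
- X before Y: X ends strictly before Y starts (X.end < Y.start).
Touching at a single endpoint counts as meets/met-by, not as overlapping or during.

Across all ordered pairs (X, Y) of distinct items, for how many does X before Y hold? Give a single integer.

Checking all 72 ordered pairs for relation 'before'; matching pairs in alphabetical order:
(B, H): B before H ✓
(D, A): D before A ✓
(D, H): D before H ✓
(D, K): D before K ✓
(D, U): D before U ✓
(G, A): G before A ✓
(G, B): G before B ✓
(G, H): G before H ✓
(G, K): G before K ✓
(G, U): G before U ✓
(G, V): G before V ✓
(J, A): J before A ✓
(J, H): J before H ✓
(J, K): J before K ✓
(J, U): J before U ✓
(U, H): U before H ✓
(V, H): V before H ✓
Count: 17.

17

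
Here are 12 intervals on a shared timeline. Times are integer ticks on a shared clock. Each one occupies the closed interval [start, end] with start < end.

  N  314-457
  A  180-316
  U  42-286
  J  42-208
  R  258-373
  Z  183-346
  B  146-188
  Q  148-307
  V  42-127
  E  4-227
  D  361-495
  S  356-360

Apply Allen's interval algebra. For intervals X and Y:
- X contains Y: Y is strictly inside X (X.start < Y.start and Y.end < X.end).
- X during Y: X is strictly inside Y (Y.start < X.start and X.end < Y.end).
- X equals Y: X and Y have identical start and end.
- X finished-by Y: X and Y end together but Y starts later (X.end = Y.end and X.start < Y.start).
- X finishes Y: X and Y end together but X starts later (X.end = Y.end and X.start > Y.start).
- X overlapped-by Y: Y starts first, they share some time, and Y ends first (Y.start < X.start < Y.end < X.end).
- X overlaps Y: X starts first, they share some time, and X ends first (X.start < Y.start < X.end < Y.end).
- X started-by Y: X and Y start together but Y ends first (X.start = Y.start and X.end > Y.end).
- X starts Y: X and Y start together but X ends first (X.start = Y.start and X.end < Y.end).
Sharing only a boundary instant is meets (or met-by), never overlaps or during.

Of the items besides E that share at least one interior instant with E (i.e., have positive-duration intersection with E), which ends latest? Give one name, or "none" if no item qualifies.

Z

Target E = [4, 227].
A [180, 316] → overlapped-by → candidate.
B [146, 188] → during → candidate.
D [361, 495] → after → excluded.
J [42, 208] → during → candidate.
N [314, 457] → after → excluded.
Q [148, 307] → overlapped-by → candidate.
R [258, 373] → after → excluded.
S [356, 360] → after → excluded.
U [42, 286] → overlapped-by → candidate.
V [42, 127] → during → candidate.
Z [183, 346] → overlapped-by → candidate.
Among candidates, latest end is 346 → Z.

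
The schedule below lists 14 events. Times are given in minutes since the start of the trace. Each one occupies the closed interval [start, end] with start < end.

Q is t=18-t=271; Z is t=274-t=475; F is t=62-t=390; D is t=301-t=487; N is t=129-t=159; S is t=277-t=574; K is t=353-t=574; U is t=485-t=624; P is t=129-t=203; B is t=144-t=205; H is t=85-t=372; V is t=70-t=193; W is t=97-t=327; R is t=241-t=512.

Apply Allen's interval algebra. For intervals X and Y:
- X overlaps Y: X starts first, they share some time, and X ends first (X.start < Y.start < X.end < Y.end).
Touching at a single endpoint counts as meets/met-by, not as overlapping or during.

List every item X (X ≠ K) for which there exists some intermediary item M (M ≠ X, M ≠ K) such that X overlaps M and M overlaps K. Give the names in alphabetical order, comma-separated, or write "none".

F, H, Q, V, W, Z

Target K = [t=353, t=574].
Intermediaries M with M overlaps K: D, F, H, R, Z.
Via D — items with X overlaps D: F, H, W, Z.
Via F — items with X overlaps F: Q.
Via H — items with X overlaps H: Q, V.
Via R — items with X overlaps R: F, H, Q, W.
Via Z — items with X overlaps Z: F, H, W.
Union: F, H, Q, V, W, Z.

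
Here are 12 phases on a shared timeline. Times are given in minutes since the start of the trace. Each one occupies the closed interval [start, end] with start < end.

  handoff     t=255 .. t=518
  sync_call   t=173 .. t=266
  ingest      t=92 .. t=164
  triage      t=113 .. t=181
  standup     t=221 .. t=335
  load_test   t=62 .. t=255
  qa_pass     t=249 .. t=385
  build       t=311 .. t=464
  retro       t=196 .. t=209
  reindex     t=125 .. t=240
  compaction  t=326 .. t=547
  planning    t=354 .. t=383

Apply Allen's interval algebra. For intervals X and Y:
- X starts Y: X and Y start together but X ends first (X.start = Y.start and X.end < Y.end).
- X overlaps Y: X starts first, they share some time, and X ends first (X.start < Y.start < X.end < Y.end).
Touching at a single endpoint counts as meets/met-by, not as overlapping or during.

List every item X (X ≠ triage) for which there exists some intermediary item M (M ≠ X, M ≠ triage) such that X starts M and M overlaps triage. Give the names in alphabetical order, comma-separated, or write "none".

Target triage = [t=113, t=181].
Intermediaries M with M overlaps triage: ingest.
Via ingest — items with X starts ingest: none.
Union: none.

none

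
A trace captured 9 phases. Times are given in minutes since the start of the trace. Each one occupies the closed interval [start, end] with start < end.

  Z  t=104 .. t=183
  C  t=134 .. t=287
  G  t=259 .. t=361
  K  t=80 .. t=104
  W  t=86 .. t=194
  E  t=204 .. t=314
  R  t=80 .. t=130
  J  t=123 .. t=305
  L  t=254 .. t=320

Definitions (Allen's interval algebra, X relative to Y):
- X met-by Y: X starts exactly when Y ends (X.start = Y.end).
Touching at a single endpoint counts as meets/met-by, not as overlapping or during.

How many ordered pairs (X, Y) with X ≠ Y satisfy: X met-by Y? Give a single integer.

Checking all 72 ordered pairs for relation 'met-by'; matching pairs in alphabetical order:
(Z, K): Z met-by K ✓
Count: 1.

1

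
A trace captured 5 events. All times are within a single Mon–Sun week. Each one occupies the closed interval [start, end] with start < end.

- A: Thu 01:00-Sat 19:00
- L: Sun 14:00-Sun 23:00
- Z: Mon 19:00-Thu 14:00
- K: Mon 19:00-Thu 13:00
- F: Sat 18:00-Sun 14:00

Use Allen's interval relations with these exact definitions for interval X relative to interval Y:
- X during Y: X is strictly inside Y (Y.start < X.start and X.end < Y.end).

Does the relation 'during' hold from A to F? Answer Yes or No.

No

A = [Thu 01:00, Sat 19:00], F = [Sat 18:00, Sun 14:00].
Actual relation of A to F: overlaps.
Asked whether 'during' holds → No.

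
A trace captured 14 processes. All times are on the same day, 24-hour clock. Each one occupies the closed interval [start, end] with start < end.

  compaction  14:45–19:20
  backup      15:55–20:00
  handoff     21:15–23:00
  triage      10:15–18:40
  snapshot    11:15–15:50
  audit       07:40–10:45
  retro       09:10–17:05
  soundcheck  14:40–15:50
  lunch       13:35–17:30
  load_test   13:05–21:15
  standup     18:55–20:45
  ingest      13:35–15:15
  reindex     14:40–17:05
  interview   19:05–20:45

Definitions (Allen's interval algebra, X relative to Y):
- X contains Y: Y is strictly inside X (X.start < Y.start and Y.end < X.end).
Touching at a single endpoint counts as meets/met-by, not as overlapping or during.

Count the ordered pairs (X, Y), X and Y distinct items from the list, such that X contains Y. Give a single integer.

Checking all 182 ordered pairs for relation 'contains'; matching pairs in alphabetical order:
(load_test, backup): load_test contains backup ✓
(load_test, compaction): load_test contains compaction ✓
(load_test, ingest): load_test contains ingest ✓
(load_test, interview): load_test contains interview ✓
(load_test, lunch): load_test contains lunch ✓
(load_test, reindex): load_test contains reindex ✓
(load_test, soundcheck): load_test contains soundcheck ✓
(load_test, standup): load_test contains standup ✓
(lunch, reindex): lunch contains reindex ✓
(lunch, soundcheck): lunch contains soundcheck ✓
(retro, ingest): retro contains ingest ✓
(retro, snapshot): retro contains snapshot ✓
(retro, soundcheck): retro contains soundcheck ✓
(snapshot, ingest): snapshot contains ingest ✓
(triage, ingest): triage contains ingest ✓
(triage, lunch): triage contains lunch ✓
(triage, reindex): triage contains reindex ✓
(triage, snapshot): triage contains snapshot ✓
(triage, soundcheck): triage contains soundcheck ✓
Count: 19.

19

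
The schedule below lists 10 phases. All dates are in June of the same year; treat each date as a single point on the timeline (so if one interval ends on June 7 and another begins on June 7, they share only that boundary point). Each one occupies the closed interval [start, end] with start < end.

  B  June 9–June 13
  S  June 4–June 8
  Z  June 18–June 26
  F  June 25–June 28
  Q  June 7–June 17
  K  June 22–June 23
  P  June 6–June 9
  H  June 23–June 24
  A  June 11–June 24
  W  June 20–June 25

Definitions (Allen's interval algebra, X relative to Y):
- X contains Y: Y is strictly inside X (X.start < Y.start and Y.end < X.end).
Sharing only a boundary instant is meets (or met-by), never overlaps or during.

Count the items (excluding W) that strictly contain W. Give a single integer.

1

Target W = [June 20, June 25].
A [June 11, June 24] → overlaps → no.
B [June 9, June 13] → before → no.
F [June 25, June 28] → met-by → no.
H [June 23, June 24] → during → no.
K [June 22, June 23] → during → no.
P [June 6, June 9] → before → no.
Q [June 7, June 17] → before → no.
S [June 4, June 8] → before → no.
Z [June 18, June 26] → contains → counts.
Total: 1.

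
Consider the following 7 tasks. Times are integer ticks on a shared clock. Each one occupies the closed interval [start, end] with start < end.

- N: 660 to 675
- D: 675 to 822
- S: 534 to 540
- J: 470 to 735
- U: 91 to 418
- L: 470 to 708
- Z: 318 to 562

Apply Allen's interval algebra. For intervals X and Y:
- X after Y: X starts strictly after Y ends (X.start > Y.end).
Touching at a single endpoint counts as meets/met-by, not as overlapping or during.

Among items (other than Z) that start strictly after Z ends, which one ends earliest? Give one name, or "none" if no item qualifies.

Target Z = [318, 562].
D [675, 822] → after → candidate.
J [470, 735] → overlapped-by → excluded.
L [470, 708] → overlapped-by → excluded.
N [660, 675] → after → candidate.
S [534, 540] → during → excluded.
U [91, 418] → overlaps → excluded.
Among candidates, earliest end is 675 → N.

N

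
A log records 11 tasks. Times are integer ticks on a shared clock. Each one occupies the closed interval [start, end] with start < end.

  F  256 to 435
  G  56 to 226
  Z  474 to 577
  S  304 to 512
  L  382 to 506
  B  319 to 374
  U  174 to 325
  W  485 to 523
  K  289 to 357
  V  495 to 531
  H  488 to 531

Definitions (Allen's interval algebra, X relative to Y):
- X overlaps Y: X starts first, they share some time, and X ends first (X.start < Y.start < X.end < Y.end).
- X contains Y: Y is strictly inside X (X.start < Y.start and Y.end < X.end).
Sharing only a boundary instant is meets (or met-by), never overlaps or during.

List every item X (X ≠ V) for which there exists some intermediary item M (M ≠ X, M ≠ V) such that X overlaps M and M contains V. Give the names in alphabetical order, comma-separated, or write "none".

L, S

Target V = [495, 531].
Intermediaries M with M contains V: Z.
Via Z — items with X overlaps Z: L, S.
Union: L, S.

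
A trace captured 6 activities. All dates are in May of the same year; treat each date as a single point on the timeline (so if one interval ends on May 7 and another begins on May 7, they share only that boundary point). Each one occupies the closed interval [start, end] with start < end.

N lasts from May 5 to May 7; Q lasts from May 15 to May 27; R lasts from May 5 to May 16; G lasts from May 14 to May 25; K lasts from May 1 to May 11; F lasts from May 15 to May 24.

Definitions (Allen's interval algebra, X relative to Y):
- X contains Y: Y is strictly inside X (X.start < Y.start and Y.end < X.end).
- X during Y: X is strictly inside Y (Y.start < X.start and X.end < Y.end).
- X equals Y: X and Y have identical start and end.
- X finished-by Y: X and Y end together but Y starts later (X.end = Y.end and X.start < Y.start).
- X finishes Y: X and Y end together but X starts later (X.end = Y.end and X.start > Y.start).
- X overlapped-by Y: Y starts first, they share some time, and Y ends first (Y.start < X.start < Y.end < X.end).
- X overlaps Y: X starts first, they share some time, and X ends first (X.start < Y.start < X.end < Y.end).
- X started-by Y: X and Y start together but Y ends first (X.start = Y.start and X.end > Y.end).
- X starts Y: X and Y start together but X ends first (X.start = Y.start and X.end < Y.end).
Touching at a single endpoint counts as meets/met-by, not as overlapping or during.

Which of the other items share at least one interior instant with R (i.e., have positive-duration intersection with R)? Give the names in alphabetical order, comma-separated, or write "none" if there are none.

F, G, K, N, Q

Target R = [May 5, May 16].
F [May 15, May 24] → overlapped-by → yes.
G [May 14, May 25] → overlapped-by → yes.
K [May 1, May 11] → overlaps → yes.
N [May 5, May 7] → starts → yes.
Q [May 15, May 27] → overlapped-by → yes.
Result: F, G, K, N, Q.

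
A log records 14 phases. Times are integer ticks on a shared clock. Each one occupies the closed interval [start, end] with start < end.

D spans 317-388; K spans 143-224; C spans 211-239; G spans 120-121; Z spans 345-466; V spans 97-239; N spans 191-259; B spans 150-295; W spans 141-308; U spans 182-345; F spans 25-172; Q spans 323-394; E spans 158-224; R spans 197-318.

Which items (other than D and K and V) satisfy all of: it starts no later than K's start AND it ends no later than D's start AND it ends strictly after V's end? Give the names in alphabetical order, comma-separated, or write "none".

W

Conditions: its start is no later than K's start (X.start <= 143) AND its end is no later than D's start (X.end <= 317) AND its end is strictly after V's end (X.end > 239).
B: start 150 <= 143? ✗; end 295 <= 317? ✓; end 295 > 239? ✓ → no.
C: start 211 <= 143? ✗; end 239 <= 317? ✓; end 239 > 239? ✗ → no.
E: start 158 <= 143? ✗; end 224 <= 317? ✓; end 224 > 239? ✗ → no.
F: start 25 <= 143? ✓; end 172 <= 317? ✓; end 172 > 239? ✗ → no.
G: start 120 <= 143? ✓; end 121 <= 317? ✓; end 121 > 239? ✗ → no.
N: start 191 <= 143? ✗; end 259 <= 317? ✓; end 259 > 239? ✓ → no.
Q: start 323 <= 143? ✗; end 394 <= 317? ✗; end 394 > 239? ✓ → no.
R: start 197 <= 143? ✗; end 318 <= 317? ✗; end 318 > 239? ✓ → no.
U: start 182 <= 143? ✗; end 345 <= 317? ✗; end 345 > 239? ✓ → no.
W: start 141 <= 143? ✓; end 308 <= 317? ✓; end 308 > 239? ✓ → yes.
Z: start 345 <= 143? ✗; end 466 <= 317? ✗; end 466 > 239? ✓ → no.
Result: W.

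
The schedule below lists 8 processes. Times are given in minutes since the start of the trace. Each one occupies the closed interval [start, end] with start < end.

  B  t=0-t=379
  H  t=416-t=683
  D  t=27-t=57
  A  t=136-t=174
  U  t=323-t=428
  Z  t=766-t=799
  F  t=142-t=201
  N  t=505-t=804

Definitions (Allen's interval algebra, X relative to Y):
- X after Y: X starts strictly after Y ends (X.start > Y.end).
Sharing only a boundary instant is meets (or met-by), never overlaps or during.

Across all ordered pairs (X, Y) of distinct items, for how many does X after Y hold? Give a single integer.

20

Checking all 56 ordered pairs for relation 'after'; matching pairs in alphabetical order:
(A, D): A after D ✓
(F, D): F after D ✓
(H, A): H after A ✓
(H, B): H after B ✓
(H, D): H after D ✓
(H, F): H after F ✓
(N, A): N after A ✓
(N, B): N after B ✓
(N, D): N after D ✓
(N, F): N after F ✓
(N, U): N after U ✓
(U, A): U after A ✓
(U, D): U after D ✓
(U, F): U after F ✓
(Z, A): Z after A ✓
(Z, B): Z after B ✓
(Z, D): Z after D ✓
(Z, F): Z after F ✓
(Z, H): Z after H ✓
(Z, U): Z after U ✓
Count: 20.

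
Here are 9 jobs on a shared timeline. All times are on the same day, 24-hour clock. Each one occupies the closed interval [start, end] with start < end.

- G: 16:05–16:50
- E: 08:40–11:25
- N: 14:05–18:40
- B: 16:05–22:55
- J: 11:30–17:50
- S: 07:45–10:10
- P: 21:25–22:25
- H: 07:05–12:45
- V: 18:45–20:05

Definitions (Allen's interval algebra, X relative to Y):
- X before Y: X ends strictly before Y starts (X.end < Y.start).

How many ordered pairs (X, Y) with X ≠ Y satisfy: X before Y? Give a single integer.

24

Checking all 72 ordered pairs for relation 'before'; matching pairs in alphabetical order:
(E, B): E before B ✓
(E, G): E before G ✓
(E, J): E before J ✓
(E, N): E before N ✓
(E, P): E before P ✓
(E, V): E before V ✓
(G, P): G before P ✓
(G, V): G before V ✓
(H, B): H before B ✓
(H, G): H before G ✓
(H, N): H before N ✓
(H, P): H before P ✓
(H, V): H before V ✓
(J, P): J before P ✓
(J, V): J before V ✓
(N, P): N before P ✓
(N, V): N before V ✓
(S, B): S before B ✓
(S, G): S before G ✓
(S, J): S before J ✓
(S, N): S before N ✓
(S, P): S before P ✓
(S, V): S before V ✓
(V, P): V before P ✓
Count: 24.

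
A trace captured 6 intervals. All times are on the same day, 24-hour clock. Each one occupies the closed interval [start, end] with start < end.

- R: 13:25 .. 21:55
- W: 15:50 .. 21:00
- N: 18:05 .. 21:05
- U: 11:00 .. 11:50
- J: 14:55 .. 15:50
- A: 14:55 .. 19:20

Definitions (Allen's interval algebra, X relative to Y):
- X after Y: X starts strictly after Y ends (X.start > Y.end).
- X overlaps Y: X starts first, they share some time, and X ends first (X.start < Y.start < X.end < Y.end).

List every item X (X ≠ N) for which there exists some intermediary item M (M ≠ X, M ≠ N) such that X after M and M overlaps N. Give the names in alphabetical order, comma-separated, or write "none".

Target N = [18:05, 21:05].
Intermediaries M with M overlaps N: A, W.
Via A — items with X after A: none.
Via W — items with X after W: none.
Union: none.

none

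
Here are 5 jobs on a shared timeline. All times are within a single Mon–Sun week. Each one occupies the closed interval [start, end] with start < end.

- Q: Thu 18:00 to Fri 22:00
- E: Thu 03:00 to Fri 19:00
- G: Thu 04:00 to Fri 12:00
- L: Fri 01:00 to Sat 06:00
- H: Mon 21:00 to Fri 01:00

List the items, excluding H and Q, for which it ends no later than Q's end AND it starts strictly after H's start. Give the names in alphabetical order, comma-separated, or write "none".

Conditions: its end is no later than Q's end (X.end <= Fri 22:00) AND its start is strictly after H's start (X.start > Mon 21:00).
E: end Fri 19:00 <= Fri 22:00? ✓; start Thu 03:00 > Mon 21:00? ✓ → yes.
G: end Fri 12:00 <= Fri 22:00? ✓; start Thu 04:00 > Mon 21:00? ✓ → yes.
L: end Sat 06:00 <= Fri 22:00? ✗; start Fri 01:00 > Mon 21:00? ✓ → no.
Result: E, G.

E, G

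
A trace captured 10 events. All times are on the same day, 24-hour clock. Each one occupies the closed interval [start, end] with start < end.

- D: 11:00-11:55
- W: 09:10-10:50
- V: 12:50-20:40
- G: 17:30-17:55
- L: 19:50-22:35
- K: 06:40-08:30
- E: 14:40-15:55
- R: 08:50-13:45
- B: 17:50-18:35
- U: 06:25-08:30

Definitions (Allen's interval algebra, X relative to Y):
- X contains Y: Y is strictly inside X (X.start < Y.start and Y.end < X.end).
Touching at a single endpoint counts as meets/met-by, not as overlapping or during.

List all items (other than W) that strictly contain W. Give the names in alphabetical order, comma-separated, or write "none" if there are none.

R

Target W = [09:10, 10:50].
B [17:50, 18:35] → after → no.
D [11:00, 11:55] → after → no.
E [14:40, 15:55] → after → no.
G [17:30, 17:55] → after → no.
K [06:40, 08:30] → before → no.
L [19:50, 22:35] → after → no.
R [08:50, 13:45] → contains → yes.
U [06:25, 08:30] → before → no.
V [12:50, 20:40] → after → no.
Result: R.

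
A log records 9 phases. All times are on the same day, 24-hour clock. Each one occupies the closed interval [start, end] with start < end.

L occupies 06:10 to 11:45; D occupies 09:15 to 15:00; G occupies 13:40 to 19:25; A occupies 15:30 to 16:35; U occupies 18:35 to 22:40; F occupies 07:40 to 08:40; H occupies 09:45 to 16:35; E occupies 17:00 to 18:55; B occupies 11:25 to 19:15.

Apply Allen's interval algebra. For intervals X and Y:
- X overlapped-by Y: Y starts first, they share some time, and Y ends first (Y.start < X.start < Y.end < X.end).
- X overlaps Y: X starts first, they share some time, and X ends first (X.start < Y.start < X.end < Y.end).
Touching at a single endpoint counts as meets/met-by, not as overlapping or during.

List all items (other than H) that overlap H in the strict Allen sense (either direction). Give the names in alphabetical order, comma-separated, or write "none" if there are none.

B, D, G, L

Target H = [09:45, 16:35].
A [15:30, 16:35] → finishes → no.
B [11:25, 19:15] → overlapped-by → yes.
D [09:15, 15:00] → overlaps → yes.
E [17:00, 18:55] → after → no.
F [07:40, 08:40] → before → no.
G [13:40, 19:25] → overlapped-by → yes.
L [06:10, 11:45] → overlaps → yes.
U [18:35, 22:40] → after → no.
Result: B, D, G, L.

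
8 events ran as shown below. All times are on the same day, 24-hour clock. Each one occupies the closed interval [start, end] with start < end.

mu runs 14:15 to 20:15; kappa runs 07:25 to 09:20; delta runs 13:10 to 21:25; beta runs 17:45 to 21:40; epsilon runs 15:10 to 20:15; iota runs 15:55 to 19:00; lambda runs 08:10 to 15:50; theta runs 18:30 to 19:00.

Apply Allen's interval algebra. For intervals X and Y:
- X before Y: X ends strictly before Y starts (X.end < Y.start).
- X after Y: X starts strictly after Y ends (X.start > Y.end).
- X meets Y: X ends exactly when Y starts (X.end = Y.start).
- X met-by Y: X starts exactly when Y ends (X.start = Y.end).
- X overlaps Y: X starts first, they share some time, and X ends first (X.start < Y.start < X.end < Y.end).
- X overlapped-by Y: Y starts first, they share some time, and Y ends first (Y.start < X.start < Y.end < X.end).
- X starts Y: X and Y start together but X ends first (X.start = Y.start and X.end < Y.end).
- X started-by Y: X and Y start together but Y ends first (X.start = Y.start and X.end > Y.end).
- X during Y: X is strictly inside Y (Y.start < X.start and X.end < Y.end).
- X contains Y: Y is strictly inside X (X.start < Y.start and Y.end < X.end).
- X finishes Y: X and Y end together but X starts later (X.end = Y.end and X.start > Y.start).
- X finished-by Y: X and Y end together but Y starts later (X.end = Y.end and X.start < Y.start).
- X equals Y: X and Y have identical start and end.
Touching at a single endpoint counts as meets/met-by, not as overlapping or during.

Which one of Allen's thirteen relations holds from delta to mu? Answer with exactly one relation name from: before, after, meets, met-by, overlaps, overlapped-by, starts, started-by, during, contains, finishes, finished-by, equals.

contains

delta = [13:10, 21:25]; mu = [14:15, 20:15].
Compare endpoints: delta.start < mu.start, delta.start < mu.end, delta.end > mu.start, delta.end > mu.end.
That pattern is 'contains'.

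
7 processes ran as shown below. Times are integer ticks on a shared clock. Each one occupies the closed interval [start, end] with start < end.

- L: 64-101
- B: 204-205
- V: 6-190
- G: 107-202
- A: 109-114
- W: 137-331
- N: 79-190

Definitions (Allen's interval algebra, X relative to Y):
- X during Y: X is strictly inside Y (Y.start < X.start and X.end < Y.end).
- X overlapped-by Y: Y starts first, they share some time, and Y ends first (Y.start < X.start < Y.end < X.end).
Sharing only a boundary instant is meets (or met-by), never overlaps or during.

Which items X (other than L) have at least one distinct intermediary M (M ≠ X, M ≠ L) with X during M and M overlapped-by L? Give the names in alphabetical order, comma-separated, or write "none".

Target L = [64, 101].
Intermediaries M with M overlapped-by L: N.
Via N — items with X during N: A.
Union: A.

A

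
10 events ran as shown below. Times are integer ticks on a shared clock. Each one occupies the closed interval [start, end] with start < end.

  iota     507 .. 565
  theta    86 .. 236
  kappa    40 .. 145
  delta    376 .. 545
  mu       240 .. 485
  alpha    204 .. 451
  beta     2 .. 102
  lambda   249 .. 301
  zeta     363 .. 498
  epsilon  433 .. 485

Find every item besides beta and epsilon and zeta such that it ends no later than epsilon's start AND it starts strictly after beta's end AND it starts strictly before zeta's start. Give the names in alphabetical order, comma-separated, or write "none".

lambda

Conditions: its end is no later than epsilon's start (X.end <= 433) AND its start is strictly after beta's end (X.start > 102) AND its start is strictly before zeta's start (X.start < 363).
alpha: end 451 <= 433? ✗; start 204 > 102? ✓; start 204 < 363? ✓ → no.
delta: end 545 <= 433? ✗; start 376 > 102? ✓; start 376 < 363? ✗ → no.
iota: end 565 <= 433? ✗; start 507 > 102? ✓; start 507 < 363? ✗ → no.
kappa: end 145 <= 433? ✓; start 40 > 102? ✗; start 40 < 363? ✓ → no.
lambda: end 301 <= 433? ✓; start 249 > 102? ✓; start 249 < 363? ✓ → yes.
mu: end 485 <= 433? ✗; start 240 > 102? ✓; start 240 < 363? ✓ → no.
theta: end 236 <= 433? ✓; start 86 > 102? ✗; start 86 < 363? ✓ → no.
Result: lambda.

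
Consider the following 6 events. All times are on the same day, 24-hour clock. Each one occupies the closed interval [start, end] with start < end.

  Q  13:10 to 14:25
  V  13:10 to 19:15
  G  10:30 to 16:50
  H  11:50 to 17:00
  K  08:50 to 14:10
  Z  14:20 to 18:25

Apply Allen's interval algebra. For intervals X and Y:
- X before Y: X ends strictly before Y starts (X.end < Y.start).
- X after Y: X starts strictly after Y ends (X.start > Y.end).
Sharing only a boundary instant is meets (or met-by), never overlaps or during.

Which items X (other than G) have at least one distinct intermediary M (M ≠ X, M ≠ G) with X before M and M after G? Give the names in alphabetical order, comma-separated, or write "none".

Target G = [10:30, 16:50].
Intermediaries M with M after G: none.
Union: none.

none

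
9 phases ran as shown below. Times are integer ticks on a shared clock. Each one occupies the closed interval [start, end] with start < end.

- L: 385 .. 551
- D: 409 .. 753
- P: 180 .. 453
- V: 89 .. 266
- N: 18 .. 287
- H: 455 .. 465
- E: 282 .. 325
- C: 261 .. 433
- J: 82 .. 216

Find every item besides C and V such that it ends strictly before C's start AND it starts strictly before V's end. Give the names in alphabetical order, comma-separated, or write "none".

Conditions: its end is strictly before C's start (X.end < 261) AND its start is strictly before V's end (X.start < 266).
D: end 753 < 261? ✗; start 409 < 266? ✗ → no.
E: end 325 < 261? ✗; start 282 < 266? ✗ → no.
H: end 465 < 261? ✗; start 455 < 266? ✗ → no.
J: end 216 < 261? ✓; start 82 < 266? ✓ → yes.
L: end 551 < 261? ✗; start 385 < 266? ✗ → no.
N: end 287 < 261? ✗; start 18 < 266? ✓ → no.
P: end 453 < 261? ✗; start 180 < 266? ✓ → no.
Result: J.

J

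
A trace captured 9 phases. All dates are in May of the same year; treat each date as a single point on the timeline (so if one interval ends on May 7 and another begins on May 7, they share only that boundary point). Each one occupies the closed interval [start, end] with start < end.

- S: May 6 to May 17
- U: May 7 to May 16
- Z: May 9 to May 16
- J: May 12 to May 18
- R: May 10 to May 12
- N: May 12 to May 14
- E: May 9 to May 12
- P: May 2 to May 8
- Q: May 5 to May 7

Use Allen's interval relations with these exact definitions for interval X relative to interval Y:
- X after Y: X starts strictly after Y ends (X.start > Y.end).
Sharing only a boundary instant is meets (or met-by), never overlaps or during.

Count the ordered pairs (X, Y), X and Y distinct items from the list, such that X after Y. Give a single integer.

Checking all 72 ordered pairs for relation 'after'; matching pairs in alphabetical order:
(E, P): E after P ✓
(E, Q): E after Q ✓
(J, P): J after P ✓
(J, Q): J after Q ✓
(N, P): N after P ✓
(N, Q): N after Q ✓
(R, P): R after P ✓
(R, Q): R after Q ✓
(Z, P): Z after P ✓
(Z, Q): Z after Q ✓
Count: 10.

10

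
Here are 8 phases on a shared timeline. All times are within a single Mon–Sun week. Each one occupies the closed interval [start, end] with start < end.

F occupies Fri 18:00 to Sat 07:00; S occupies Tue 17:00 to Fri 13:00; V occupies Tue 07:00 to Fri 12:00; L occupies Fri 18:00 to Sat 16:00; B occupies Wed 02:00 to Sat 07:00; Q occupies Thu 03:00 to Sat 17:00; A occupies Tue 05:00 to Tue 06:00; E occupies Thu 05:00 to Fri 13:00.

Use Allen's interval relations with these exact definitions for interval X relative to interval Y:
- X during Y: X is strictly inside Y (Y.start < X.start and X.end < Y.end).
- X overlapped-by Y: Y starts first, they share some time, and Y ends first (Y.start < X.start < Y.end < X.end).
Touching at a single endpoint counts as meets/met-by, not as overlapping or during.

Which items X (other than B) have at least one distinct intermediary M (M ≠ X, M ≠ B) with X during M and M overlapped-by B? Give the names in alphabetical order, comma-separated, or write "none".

Target B = [Wed 02:00, Sat 07:00].
Intermediaries M with M overlapped-by B: L, Q.
Via L — items with X during L: none.
Via Q — items with X during Q: E, F, L.
Union: E, F, L.

E, F, L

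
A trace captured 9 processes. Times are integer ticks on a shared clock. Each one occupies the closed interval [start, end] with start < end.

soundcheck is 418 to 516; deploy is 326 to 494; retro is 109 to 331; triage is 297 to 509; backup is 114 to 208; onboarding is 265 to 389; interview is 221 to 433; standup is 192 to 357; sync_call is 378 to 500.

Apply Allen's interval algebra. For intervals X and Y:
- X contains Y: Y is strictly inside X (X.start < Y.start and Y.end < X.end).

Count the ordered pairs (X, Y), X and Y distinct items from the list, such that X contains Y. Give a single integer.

Checking all 72 ordered pairs for relation 'contains'; matching pairs in alphabetical order:
(interview, onboarding): interview contains onboarding ✓
(retro, backup): retro contains backup ✓
(triage, deploy): triage contains deploy ✓
(triage, sync_call): triage contains sync_call ✓
Count: 4.

4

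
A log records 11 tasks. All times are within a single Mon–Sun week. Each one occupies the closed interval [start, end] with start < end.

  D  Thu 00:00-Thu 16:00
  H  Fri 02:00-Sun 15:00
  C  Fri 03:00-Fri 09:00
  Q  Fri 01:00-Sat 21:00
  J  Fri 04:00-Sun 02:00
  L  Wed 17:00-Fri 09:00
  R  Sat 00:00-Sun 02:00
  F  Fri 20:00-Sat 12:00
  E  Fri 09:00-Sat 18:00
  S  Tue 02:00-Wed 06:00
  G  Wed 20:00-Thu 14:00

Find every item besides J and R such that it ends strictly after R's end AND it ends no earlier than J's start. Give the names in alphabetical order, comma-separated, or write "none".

Conditions: its end is strictly after R's end (X.end > Sun 02:00) AND its end is no earlier than J's start (X.end >= Fri 04:00).
C: end Fri 09:00 > Sun 02:00? ✗; end Fri 09:00 >= Fri 04:00? ✓ → no.
D: end Thu 16:00 > Sun 02:00? ✗; end Thu 16:00 >= Fri 04:00? ✗ → no.
E: end Sat 18:00 > Sun 02:00? ✗; end Sat 18:00 >= Fri 04:00? ✓ → no.
F: end Sat 12:00 > Sun 02:00? ✗; end Sat 12:00 >= Fri 04:00? ✓ → no.
G: end Thu 14:00 > Sun 02:00? ✗; end Thu 14:00 >= Fri 04:00? ✗ → no.
H: end Sun 15:00 > Sun 02:00? ✓; end Sun 15:00 >= Fri 04:00? ✓ → yes.
L: end Fri 09:00 > Sun 02:00? ✗; end Fri 09:00 >= Fri 04:00? ✓ → no.
Q: end Sat 21:00 > Sun 02:00? ✗; end Sat 21:00 >= Fri 04:00? ✓ → no.
S: end Wed 06:00 > Sun 02:00? ✗; end Wed 06:00 >= Fri 04:00? ✗ → no.
Result: H.

H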